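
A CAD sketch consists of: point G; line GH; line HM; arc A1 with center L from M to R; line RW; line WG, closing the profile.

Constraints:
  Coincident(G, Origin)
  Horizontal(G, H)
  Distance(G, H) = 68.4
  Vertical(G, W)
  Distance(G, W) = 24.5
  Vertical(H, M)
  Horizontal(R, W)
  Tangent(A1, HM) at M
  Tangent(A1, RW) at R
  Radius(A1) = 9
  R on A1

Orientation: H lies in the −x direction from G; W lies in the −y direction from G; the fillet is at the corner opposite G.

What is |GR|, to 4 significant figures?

64.25

G is at the origin; GH is horizontal with |GH| = 68.4 and H on the −x side, so H = (-68.40, 0.000). G and W share the same x with |GW| = 24.5 and W on the −y side, so W = (0.000, -24.50). The virtual corner opposite G is at (-68.40, -24.50). The tangent condition forces LM to be normal to HM and since A1 is tangent to RW there, LR ⟂ RW, with radius 9.0, so the center L sits 9.0 in from both sides at L = (-59.40, -15.50). That places the tangent points at M = (-68.40, -15.50) on HM and R = (-59.40, -24.50) on RW. Then |GR| = |R − G| = 64.25.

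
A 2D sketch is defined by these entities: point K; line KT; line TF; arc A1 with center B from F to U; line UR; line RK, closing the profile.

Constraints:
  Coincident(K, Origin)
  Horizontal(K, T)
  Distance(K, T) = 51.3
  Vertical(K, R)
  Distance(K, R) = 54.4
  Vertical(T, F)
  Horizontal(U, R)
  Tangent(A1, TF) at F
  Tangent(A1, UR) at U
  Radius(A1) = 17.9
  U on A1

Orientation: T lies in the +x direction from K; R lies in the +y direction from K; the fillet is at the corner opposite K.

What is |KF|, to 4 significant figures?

62.96

The virtual corner opposite K is at (51.30, 54.40). A1 meets TF tangentially, so BF is at right angles to TF and tangency of A1 to UR means the radius BU is perpendicular to UR, with radius 17.9, so the center B sits 17.9 in from both sides at B = (33.40, 36.50). That places the tangent points at F = (51.30, 36.50) on TF and U = (33.40, 54.40) on UR. Then |KF| = |F − K| = 62.96.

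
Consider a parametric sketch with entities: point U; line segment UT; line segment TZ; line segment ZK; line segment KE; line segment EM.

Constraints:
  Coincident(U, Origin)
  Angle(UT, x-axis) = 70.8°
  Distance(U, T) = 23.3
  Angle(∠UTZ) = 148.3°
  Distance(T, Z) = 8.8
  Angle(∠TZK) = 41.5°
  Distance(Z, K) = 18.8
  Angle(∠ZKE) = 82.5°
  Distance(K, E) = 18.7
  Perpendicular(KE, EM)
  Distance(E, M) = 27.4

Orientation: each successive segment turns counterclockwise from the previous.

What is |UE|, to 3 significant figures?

15.8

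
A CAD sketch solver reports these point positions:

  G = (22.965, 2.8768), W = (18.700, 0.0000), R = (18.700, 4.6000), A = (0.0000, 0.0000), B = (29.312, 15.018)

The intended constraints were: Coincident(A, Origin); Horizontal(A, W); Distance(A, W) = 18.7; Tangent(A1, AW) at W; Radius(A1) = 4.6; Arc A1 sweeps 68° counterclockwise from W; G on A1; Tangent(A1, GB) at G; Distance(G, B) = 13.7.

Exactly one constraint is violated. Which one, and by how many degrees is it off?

Tangent(A1, GB) at G — off by 5.60°.

A = (0.00, 0.00) ✓; A.y = 0.00, W.y = 0.00 ✓; |AW| = 18.70 ✓; ∠(RW, WA) = 90.00° ✓; |RW| = 4.600 ✓; bearing(R→G) − bearing(R→W) = 68.00° ✓; |RG| = 4.600 ✓; ∠(RG, GB) = 95.60° ✗; |GB| = 13.70 ✓.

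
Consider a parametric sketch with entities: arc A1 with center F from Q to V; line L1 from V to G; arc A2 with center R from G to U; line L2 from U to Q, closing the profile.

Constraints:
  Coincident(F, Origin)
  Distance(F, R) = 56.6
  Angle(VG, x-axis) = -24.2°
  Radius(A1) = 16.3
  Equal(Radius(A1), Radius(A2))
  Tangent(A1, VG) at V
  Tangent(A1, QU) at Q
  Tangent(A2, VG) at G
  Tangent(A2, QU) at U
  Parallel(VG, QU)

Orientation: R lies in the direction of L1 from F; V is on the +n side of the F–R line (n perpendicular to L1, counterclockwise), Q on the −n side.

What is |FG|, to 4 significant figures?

58.90

The slot axis is L1's direction at -24.2°, so u = (cos -24.2°, sin -24.2°) = (0.9121, -0.4099) and n = (−sin -24.2°, cos -24.2°) = (0.4099, 0.9121). F is at the origin and R lies 56.6 along u from F, so R = 56.6·u = (51.63, -23.20). Tangency of A1 to both parallel lines with radius 16.3 puts V and Q at F ± 16.3·n: V = (6.682, 14.87), Q = (-6.682, -14.87). Equal radii place G and U the same way about R: G = R + 16.3·n = (58.31, -8.334), U = R − 16.3·n = (44.94, -38.07). Then |FG| = |G − F| = 58.90.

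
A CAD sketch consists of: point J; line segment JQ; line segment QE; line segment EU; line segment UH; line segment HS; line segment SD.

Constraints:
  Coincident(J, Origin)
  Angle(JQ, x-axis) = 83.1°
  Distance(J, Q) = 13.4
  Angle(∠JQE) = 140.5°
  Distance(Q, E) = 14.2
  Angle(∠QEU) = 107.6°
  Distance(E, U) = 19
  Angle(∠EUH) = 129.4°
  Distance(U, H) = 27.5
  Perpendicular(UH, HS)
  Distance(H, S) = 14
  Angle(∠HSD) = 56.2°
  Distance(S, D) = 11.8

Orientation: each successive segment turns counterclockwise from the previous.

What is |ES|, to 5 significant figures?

39.566

∠EUH = 129.4° gives UH at -114.40° from the x-axis; with |UH| = 27.5, H = (-35.754, -4.6956). UH is perpendicular to HS, so HS runs at -24.400°; with |HS| = 14.0, S = (-23.004, -10.479). Then |ES| = |S − E| = 39.566.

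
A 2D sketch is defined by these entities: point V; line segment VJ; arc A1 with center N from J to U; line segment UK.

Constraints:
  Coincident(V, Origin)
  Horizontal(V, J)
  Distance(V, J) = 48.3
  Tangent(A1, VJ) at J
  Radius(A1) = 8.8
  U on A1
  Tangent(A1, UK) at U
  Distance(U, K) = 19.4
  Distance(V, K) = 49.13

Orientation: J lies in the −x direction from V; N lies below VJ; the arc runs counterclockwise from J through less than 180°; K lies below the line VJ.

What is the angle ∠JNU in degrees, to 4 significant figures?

137.2°

Checks: |NU| = 8.800 ✓; ∠(NU, UK) = 90.00° ✓; |UK| = 19.40 ✓; |VK| = 49.13 ✓.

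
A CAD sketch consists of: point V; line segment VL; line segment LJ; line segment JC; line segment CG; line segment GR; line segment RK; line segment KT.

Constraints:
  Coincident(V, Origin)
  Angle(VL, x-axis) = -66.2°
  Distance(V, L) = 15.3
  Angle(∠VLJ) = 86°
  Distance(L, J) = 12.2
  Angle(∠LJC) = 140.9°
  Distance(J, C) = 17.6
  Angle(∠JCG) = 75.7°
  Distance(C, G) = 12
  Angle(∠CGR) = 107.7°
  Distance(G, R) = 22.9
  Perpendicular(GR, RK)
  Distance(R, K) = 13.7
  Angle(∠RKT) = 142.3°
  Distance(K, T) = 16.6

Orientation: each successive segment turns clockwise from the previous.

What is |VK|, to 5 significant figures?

21.974

V is at the origin; VL runs at -66.2° with length 15.3, so L = (6.1742, -13.999). ∠VLJ = 86.0° gives LJ at -160.20° from the x-axis; with |LJ| = 12.2, J = (-5.3045, -18.131). ∠LJC = 140.9° gives JC at 160.70° from the x-axis; with |JC| = 17.6, C = (-21.915, -12.314). ∠JCG = 75.7° gives CG at 56.400° from the x-axis; with |CG| = 12.0, G = (-15.275, -2.3194). ∠CGR = 107.7° gives GR at -15.900° from the x-axis; with |GR| = 22.9, R = (6.7492, -8.5930). GR is perpendicular to RK, so RK runs at -105.90°; with |RK| = 13.7, K = (2.9959, -21.769). Then |VK| = |K − V| = 21.974.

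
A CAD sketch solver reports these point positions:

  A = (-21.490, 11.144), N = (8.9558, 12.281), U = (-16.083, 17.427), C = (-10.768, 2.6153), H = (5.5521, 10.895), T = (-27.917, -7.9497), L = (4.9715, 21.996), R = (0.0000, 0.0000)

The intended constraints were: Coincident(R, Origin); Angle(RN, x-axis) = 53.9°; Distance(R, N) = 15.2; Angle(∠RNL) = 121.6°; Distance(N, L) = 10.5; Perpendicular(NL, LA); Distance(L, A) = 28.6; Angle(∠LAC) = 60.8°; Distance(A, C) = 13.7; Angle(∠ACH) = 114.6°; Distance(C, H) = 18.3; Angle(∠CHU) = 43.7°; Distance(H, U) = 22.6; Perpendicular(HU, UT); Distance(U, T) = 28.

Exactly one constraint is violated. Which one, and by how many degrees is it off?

Perpendicular(HU, UT) — off by 8.20°.

R = (0.00, 0.00) ✓; RN at 53.90° ✓; |RN| = 15.20 ✓; ∠RNL = 121.6° ✓; |NL| = 10.50 ✓; ∠(NL, LA) = 90.00° ✓; |LA| = 28.60 ✓; ∠LAC = 60.80° ✓; |AC| = 13.70 ✓; ∠ACH = 114.6° ✓; |CH| = 18.30 ✓; ∠CHU = 43.70° ✓; |HU| = 22.60 ✓; ∠(HU, UT) = 81.80° ✗; |UT| = 28.00 ✓.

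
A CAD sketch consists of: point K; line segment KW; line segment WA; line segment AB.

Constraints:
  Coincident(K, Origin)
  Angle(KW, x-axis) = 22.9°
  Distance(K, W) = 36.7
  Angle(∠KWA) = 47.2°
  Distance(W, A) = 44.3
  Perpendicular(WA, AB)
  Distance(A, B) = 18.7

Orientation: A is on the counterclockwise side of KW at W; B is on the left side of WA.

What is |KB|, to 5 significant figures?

21.040

K is at the origin; KW runs at 22.9° with length 36.7, so W = 36.7·(cos 22.9°, sin 22.9°) = (33.808, 14.281). ∠KWA = 47.2°, so WA runs at 22.9° + (180° − 47.2°) = 155.70° from the x-axis; with |WA| = 44.3, A = W + 44.3·(cos 155.70°, sin 155.70°) = (-6.5677, 32.511). WA ⟂ AB; with |AB| = 18.7 on the left of WA, B = A + 18.7·(-0.41151, -0.91140) = (-14.263, 15.468). Then |KB| = |B − K| = 21.040.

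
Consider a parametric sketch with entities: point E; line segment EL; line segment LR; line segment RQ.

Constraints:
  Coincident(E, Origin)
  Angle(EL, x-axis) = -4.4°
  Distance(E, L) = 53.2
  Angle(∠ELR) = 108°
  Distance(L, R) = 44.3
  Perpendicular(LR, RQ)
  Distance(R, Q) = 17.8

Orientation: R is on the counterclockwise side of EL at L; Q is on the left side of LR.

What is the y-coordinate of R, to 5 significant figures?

36.876

E is at the origin; EL runs at -4.4° with length 53.2, so L = 53.2·(cos -4.4°, sin -4.4°) = (53.043, -4.0815). ∠ELR = 108.0°, so LR runs at -4.4° + (180° − 108.0°) = 67.600° from the x-axis; with |LR| = 44.3, R = L + 44.3·(cos 67.600°, sin 67.600°) = (69.925, 36.876). So R.y = 36.876.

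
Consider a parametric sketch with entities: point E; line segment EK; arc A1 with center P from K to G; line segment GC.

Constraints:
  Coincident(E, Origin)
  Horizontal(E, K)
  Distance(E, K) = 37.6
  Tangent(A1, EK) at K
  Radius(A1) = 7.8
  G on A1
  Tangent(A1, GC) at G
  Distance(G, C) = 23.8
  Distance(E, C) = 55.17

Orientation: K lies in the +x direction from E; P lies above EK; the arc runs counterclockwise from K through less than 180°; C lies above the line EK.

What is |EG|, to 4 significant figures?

46.08

Checks: E = (0.00, 0.00) ✓; |PG| = 7.800 ✓; ∠(PG, GC) = 90.00° ✓; |GC| = 23.80 ✓; |EC| = 55.17 ✓.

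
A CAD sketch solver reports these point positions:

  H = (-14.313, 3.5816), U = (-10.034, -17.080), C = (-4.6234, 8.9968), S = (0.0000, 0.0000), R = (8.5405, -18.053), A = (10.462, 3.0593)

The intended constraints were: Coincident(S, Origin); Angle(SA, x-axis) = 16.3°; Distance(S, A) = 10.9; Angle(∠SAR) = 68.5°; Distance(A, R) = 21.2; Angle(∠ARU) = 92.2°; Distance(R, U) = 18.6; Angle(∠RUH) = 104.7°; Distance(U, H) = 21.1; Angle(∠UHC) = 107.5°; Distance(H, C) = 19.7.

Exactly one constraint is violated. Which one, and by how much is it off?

Distance(H, C) = 19.7 — off by 8.60.

S = (0.00, 0.00) ✓; SA at 16.30° ✓; |SA| = 10.90 ✓; ∠SAR = 68.50° ✓; |AR| = 21.20 ✓; ∠ARU = 92.20° ✓; |RU| = 18.60 ✓; ∠RUH = 104.7° ✓; |UH| = 21.10 ✓; ∠UHC = 107.5° ✓; |HC| = 11.10 ✗.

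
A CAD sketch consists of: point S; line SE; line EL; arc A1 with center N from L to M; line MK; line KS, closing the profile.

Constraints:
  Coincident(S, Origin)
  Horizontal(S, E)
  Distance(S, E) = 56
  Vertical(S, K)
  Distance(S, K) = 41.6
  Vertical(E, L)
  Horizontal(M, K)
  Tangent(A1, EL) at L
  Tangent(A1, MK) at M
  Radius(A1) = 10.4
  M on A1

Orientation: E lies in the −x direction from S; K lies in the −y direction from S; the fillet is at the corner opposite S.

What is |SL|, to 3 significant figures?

64.1

The virtual corner opposite S is at (-56.0, -41.6). Tangency of A1 to EL means the radius NL is perpendicular to EL and tangency of A1 to MK means the radius NM is perpendicular to MK, with radius 10.4, so the center N sits 10.4 in from both sides at N = (-45.6, -31.2). That places the tangent points at L = (-56.0, -31.2) on EL and M = (-45.6, -41.6) on MK. Then |SL| = |L − S| = 64.1.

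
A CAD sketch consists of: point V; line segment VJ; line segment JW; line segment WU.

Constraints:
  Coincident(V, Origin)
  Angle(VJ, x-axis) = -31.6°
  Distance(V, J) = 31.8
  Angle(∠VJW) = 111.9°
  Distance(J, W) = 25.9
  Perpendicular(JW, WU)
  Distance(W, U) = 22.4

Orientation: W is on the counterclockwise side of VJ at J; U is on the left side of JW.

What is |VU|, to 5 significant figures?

38.424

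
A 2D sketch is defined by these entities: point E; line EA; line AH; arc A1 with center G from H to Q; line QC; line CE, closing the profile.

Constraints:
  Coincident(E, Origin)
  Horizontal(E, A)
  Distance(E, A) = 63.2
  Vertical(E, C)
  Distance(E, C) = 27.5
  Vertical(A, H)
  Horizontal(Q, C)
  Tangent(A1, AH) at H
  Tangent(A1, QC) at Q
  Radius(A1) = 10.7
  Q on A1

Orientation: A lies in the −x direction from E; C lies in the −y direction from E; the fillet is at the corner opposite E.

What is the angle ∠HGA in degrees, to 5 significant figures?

57.507°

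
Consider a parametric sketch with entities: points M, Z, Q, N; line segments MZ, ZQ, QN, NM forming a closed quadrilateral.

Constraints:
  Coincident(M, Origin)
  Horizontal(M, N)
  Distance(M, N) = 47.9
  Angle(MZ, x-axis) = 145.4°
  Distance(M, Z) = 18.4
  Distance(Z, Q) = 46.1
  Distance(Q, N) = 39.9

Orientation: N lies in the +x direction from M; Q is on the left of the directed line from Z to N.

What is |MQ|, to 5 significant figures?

41.345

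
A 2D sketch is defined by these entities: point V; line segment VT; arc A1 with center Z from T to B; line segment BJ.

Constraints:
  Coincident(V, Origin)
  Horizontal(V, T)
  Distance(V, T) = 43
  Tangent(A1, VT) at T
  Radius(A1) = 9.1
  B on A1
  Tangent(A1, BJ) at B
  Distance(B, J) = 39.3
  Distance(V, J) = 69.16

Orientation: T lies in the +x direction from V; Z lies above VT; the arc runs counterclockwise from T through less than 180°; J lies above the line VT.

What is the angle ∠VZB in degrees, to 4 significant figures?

172.8°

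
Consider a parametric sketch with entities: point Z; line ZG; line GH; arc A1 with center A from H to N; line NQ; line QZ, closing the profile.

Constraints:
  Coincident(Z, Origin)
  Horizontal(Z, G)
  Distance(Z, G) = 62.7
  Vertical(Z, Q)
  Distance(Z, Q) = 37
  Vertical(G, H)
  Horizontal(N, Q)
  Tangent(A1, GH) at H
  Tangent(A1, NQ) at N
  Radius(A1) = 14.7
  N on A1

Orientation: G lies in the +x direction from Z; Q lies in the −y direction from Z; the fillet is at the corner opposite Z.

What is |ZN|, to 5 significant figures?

60.605

Z is at the origin; Z and G share the same y with |ZG| = 62.7 and G on the +x side, so G = (62.700, 0.0000). ZQ is vertical with |ZQ| = 37.0 and Q on the −y side, so Q = (0.0000, -37.000). The virtual corner opposite Z is at (62.700, -37.000). Tangency of A1 to GH means the radius AH is perpendicular to GH and since A1 is tangent to NQ there, AN ⟂ NQ, with radius 14.7, so the center A sits 14.7 in from both sides at A = (48.000, -22.300). That places the tangent points at H = (62.700, -22.300) on GH and N = (48.000, -37.000) on NQ. Then |ZN| = |N − Z| = 60.605.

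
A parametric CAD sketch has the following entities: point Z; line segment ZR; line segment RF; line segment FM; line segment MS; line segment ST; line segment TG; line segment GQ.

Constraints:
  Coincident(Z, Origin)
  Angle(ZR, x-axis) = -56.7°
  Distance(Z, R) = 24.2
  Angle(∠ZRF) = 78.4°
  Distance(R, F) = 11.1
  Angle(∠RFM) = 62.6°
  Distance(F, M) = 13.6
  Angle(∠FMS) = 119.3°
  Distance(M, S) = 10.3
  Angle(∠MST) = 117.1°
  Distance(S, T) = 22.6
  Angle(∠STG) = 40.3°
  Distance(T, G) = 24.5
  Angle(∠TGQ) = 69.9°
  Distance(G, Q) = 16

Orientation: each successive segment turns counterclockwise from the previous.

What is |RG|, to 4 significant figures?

6.639

Z is at the origin; ZR runs at -56.7° with length 24.2, so R = (13.29, -20.23). ∠ZRF = 78.4° gives RF at 44.90° from the x-axis; with |RF| = 11.1, F = (21.15, -12.39). ∠RFM = 62.6° gives FM at 162.3° from the x-axis; with |FM| = 13.6, M = (8.193, -8.257). ∠FMS = 119.3° gives MS at -137.0° from the x-axis; with |MS| = 10.3, S = (0.6598, -15.28). ∠MST = 117.1° gives ST at -74.10° from the x-axis; with |ST| = 22.6, T = (6.851, -37.02). ∠STG = 40.3° gives TG at 65.60° from the x-axis; with |TG| = 24.5, G = (16.97, -14.70). Then |RG| = |G − R| = 6.639.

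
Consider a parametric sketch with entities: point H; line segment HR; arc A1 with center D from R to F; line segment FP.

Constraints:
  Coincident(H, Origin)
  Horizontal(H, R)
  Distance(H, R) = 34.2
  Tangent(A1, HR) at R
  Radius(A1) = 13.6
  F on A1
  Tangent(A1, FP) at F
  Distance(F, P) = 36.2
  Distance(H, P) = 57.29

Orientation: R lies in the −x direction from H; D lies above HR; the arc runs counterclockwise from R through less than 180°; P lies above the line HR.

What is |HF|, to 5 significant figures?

25.821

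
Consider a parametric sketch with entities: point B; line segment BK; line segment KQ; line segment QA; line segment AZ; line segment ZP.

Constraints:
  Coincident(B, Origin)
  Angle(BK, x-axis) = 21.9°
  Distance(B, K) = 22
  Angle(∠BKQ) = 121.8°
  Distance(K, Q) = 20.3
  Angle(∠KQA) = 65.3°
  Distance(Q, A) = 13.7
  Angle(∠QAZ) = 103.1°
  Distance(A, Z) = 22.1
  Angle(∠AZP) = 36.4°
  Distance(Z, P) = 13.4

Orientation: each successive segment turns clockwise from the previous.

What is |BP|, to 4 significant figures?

23.34

B is at the origin; BK runs at 21.9° with length 22.0, so K = (20.41, 8.206). ∠BKQ = 121.8° gives KQ at -36.30° from the x-axis; with |KQ| = 20.3, Q = (36.77, -3.812). ∠KQA = 65.3° gives QA at -151.0° from the x-axis; with |QA| = 13.7, A = (24.79, -10.45). ∠QAZ = 103.1° gives AZ at 132.1° from the x-axis; with |AZ| = 22.1, Z = (9.974, 5.944). ∠AZP = 36.4° gives ZP at -11.50° from the x-axis; with |ZP| = 13.4, P = (23.11, 3.272). Then |BP| = |P − B| = 23.34.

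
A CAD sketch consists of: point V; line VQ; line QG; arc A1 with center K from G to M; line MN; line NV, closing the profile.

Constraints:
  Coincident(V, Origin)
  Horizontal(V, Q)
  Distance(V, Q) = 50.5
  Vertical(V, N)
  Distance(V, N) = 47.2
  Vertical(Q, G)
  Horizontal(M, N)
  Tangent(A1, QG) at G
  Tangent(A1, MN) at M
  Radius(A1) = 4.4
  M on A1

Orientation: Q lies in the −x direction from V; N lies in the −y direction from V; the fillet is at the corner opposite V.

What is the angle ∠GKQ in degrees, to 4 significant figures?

84.13°

The virtual corner opposite V is at (-50.50, -47.20). Tangency of A1 to QG means the radius KG is perpendicular to QG and the tangent condition forces KM to be normal to MN, with radius 4.4, so the center K sits 4.4 in from both sides at K = (-46.10, -42.80). That places the tangent points at G = (-50.50, -42.80) on QG and M = (-46.10, -47.20) on MN. Then cos ∠GKQ = KG·KQ / (|KG||KQ|), giving 84.13°.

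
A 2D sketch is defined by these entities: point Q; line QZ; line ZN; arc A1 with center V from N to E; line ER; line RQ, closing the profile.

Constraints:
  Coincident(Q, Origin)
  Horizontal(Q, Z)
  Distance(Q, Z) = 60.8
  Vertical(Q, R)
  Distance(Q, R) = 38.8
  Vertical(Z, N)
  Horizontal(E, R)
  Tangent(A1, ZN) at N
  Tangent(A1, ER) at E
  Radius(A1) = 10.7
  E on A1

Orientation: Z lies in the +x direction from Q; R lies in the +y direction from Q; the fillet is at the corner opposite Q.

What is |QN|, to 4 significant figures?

66.98

The virtual corner opposite Q is at (60.80, 38.80). A1 meets ZN tangentially, so VN is at right angles to ZN and since A1 is tangent to ER there, VE ⟂ ER, with radius 10.7, so the center V sits 10.7 in from both sides at V = (50.10, 28.10). That places the tangent points at N = (60.80, 28.10) on ZN and E = (50.10, 38.80) on ER. Then |QN| = |N − Q| = 66.98.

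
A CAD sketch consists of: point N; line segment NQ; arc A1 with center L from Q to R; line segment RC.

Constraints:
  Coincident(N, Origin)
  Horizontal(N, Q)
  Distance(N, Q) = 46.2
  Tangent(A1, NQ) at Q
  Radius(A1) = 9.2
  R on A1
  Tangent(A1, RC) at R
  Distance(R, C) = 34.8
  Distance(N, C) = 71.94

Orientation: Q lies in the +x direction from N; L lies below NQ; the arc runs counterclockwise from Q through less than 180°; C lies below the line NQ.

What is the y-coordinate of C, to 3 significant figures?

-43.4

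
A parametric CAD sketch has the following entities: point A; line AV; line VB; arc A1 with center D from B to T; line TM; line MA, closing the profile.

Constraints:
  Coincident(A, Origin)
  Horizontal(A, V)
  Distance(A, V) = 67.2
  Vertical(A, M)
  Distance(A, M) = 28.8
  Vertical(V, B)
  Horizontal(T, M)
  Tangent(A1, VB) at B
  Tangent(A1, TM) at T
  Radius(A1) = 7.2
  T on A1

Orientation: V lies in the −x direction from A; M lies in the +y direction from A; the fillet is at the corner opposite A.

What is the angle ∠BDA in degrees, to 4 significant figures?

160.2°

A is at the origin; AV is horizontal with |AV| = 67.2 and V on the −x side, so V = (-67.20, 0.000). A and M share the same x with |AM| = 28.8 and M on the +y side, so M = (0.000, 28.80). The virtual corner opposite A is at (-67.20, 28.80). Since A1 is tangent to VB there, DB ⟂ VB and since A1 is tangent to TM there, DT ⟂ TM, with radius 7.2, so the center D sits 7.2 in from both sides at D = (-60.00, 21.60). That places the tangent points at B = (-67.20, 21.60) on VB and T = (-60.00, 28.80) on TM. Then cos ∠BDA = DB·DA / (|DB||DA|), giving 160.2°.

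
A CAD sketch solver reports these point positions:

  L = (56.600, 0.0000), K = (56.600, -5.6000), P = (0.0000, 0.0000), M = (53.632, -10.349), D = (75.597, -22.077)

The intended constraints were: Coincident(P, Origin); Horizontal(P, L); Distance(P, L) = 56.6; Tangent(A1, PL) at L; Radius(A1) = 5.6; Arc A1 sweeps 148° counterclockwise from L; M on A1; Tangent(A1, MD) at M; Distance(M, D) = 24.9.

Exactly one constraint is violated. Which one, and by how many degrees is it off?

Tangent(A1, MD) at M — off by 3.90°.

P = (0.00, 0.00) ✓; P.y = 0.00, L.y = 0.00 ✓; |PL| = 56.60 ✓; ∠(KL, LP) = 90.00° ✓; |KL| = 5.600 ✓; bearing(K→M) − bearing(K→L) = 148.0° ✓; |KM| = 5.600 ✓; ∠(KM, MD) = 86.10° ✗; |MD| = 24.90 ✓.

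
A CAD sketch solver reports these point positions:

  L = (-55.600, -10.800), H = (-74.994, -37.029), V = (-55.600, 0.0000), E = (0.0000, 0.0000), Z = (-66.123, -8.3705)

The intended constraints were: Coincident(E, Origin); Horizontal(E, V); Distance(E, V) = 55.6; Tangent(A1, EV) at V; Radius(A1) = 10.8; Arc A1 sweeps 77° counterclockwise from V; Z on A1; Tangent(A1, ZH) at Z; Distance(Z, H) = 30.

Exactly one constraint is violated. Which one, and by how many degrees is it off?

Tangent(A1, ZH) at Z — off by 4.20°.

E = (0.00, 0.00) ✓; E.y = 0.00, V.y = 0.00 ✓; |EV| = 55.60 ✓; ∠(LV, VE) = 90.00° ✓; |LV| = 10.80 ✓; bearing(L→Z) − bearing(L→V) = 77.00° ✓; |LZ| = 10.80 ✓; ∠(LZ, ZH) = 94.20° ✗; |ZH| = 30.00 ✓.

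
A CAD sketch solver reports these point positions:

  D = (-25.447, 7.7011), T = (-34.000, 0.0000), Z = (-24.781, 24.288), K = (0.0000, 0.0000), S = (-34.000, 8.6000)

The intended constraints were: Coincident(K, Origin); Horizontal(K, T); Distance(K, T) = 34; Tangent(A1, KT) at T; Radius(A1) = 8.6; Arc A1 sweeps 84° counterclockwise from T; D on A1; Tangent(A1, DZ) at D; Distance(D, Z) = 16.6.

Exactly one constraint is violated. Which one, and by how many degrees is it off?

Tangent(A1, DZ) at D — off by 3.70°.

K = (0.00, 0.00) ✓; K.y = 0.00, T.y = 0.00 ✓; |KT| = 34.00 ✓; ∠(ST, TK) = 90.00° ✓; |ST| = 8.600 ✓; bearing(S→D) − bearing(S→T) = 84.00° ✓; |SD| = 8.600 ✓; ∠(SD, DZ) = 86.30° ✗; |DZ| = 16.60 ✓.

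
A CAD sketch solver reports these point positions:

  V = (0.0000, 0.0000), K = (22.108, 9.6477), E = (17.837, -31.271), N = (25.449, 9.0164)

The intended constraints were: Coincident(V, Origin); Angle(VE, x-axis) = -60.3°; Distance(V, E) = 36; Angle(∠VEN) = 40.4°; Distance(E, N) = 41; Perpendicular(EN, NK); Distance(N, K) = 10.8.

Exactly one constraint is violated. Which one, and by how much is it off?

Distance(N, K) = 10.8 — off by 7.40.

V = (0.00, 0.00) ✓; VE at -60.30° ✓; |VE| = 36.00 ✓; ∠VEN = 40.40° ✓; |EN| = 41.00 ✓; ∠(EN, NK) = 90.00° ✓; |NK| = 3.400 ✗.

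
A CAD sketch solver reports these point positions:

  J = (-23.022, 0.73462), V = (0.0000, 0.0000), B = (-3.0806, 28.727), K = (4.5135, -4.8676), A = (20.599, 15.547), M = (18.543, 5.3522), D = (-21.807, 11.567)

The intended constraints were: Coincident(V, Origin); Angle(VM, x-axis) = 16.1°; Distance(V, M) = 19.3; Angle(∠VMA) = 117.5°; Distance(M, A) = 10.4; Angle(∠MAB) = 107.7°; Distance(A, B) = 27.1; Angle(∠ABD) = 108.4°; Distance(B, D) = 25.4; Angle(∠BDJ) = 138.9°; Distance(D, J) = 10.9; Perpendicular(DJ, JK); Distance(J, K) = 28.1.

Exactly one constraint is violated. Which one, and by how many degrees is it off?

Perpendicular(DJ, JK) — off by 5.10°.

V = (0.00, 0.00) ✓; VM at 16.10° ✓; |VM| = 19.30 ✓; ∠VMA = 117.5° ✓; |MA| = 10.40 ✓; ∠MAB = 107.7° ✓; |AB| = 27.10 ✓; ∠ABD = 108.4° ✓; |BD| = 25.40 ✓; ∠BDJ = 138.9° ✓; |DJ| = 10.90 ✓; ∠(DJ, JK) = 84.90° ✗; |JK| = 28.10 ✓.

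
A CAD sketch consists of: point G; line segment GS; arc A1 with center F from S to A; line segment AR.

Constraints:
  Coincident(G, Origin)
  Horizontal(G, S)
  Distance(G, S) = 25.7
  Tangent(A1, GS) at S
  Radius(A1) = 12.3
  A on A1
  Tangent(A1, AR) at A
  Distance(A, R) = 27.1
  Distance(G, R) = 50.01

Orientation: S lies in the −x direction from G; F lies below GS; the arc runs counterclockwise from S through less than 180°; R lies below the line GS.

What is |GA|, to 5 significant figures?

40.772

Checks: ∠(FS, SG) = 90.00° ✓; |FS| = 12.30 ✓; |FA| = 12.30 ✓; ∠(FA, AR) = 90.00° ✓; |AR| = 27.10 ✓; |GR| = 50.01 ✓.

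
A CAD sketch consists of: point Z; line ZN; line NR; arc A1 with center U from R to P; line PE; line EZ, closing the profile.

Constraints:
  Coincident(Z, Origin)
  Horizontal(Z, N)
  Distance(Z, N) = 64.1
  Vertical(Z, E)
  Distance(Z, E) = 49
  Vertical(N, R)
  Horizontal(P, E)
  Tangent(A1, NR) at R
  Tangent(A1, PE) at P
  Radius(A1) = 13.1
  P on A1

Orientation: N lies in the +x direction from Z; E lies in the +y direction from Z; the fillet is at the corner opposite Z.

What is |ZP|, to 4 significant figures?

70.72

Z is at the origin; ZN is horizontal with |ZN| = 64.1 and N on the +x side, so N = (64.10, 0.000). Z and E share the same x with |ZE| = 49.0 and E on the +y side, so E = (0.000, 49.00). The virtual corner opposite Z is at (64.10, 49.00). A1 meets NR tangentially, so UR is at right angles to NR and since A1 is tangent to PE there, UP ⟂ PE, with radius 13.1, so the center U sits 13.1 in from both sides at U = (51.00, 35.90). That places the tangent points at R = (64.10, 35.90) on NR and P = (51.00, 49.00) on PE. Then |ZP| = |P − Z| = 70.72.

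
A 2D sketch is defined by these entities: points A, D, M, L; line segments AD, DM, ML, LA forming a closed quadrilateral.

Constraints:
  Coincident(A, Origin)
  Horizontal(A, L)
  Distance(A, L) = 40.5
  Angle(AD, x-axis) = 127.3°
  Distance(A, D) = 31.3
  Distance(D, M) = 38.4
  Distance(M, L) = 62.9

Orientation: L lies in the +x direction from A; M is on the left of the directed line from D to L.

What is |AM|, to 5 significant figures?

53.671

A is at the origin; A and L share the same y with |AL| = 40.5 and L in +x, so L = (40.5, 0). AD runs at 127.3° with |AD| = 31.3, so D = (-18.967, 24.898). M is determined by |DM| = 38.4 and |ML| = 62.9 together: it lies at the intersection of circle(D, 38.4) and circle(L, 62.9). With |DL| = 64.469, the foot of the radical line on DL is 12.986 from D and the perpendicular offset is √(38.4² − 12.986²) = 36.137. Taking the left-of-DL solution: M = (6.9678, 53.217).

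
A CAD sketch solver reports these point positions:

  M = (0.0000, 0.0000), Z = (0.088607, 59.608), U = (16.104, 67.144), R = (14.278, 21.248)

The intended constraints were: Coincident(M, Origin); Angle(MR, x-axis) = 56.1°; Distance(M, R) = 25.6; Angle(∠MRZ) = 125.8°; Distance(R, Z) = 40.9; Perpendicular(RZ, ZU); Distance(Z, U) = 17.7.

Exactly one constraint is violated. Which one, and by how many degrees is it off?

Perpendicular(RZ, ZU) — off by 4.90°.

M = (0.00, 0.00) ✓; MR at 56.10° ✓; |MR| = 25.60 ✓; ∠MRZ = 125.8° ✓; |RZ| = 40.90 ✓; ∠(RZ, ZU) = 85.10° ✗; |ZU| = 17.70 ✓.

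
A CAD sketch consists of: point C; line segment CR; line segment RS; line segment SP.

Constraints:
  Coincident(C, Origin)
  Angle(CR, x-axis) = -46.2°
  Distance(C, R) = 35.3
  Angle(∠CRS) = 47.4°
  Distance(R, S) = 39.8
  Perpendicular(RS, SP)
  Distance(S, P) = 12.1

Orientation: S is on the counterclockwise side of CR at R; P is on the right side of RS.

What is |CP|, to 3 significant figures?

41.3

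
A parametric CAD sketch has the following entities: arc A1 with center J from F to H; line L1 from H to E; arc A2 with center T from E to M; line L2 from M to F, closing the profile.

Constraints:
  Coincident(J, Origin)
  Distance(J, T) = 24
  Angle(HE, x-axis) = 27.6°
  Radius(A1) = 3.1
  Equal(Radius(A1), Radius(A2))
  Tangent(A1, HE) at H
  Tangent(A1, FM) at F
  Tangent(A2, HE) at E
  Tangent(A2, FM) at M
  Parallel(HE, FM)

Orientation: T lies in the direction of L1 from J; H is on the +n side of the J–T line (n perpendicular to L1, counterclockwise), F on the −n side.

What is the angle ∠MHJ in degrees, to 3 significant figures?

75.5°

Tangency of A1 to both parallel lines with radius 3.1 puts H and F at J ± 3.1·n: H = (-1.44, 2.75), F = (1.44, -2.75). Equal radii place E and M the same way about T: E = T + 3.1·n = (19.8, 13.9), M = T − 3.1·n = (22.7, 8.37). Then cos ∠MHJ = HM·HJ / (|HM||HJ|), giving 75.5°.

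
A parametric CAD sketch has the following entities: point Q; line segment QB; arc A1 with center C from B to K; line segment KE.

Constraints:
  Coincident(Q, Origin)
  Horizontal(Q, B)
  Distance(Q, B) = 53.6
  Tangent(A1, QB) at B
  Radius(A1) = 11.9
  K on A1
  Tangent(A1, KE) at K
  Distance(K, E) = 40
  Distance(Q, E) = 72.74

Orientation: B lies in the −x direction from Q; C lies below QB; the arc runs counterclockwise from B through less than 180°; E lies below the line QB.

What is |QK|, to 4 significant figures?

66.66

Checks: |CK| = 11.90 ✓; ∠(CK, KE) = 90.00° ✓; |KE| = 40.00 ✓; |QE| = 72.74 ✓.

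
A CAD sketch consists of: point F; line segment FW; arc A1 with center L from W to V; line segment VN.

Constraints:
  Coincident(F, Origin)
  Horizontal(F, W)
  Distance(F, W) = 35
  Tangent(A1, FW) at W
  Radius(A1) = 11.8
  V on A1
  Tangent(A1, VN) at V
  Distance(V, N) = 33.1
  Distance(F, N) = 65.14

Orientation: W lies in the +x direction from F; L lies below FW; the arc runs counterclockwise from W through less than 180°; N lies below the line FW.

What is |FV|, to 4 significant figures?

32.46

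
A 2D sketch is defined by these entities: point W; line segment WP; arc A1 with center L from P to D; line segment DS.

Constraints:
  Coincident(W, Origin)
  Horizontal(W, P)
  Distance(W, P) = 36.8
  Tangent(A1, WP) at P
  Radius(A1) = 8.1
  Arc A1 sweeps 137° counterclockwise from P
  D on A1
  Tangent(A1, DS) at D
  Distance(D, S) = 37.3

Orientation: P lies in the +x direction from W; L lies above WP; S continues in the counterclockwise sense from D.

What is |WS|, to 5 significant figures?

42.233

W is at the origin; W and P share the same y with |WP| = 36.8 and P on the +x side, so P = (36.800, 0.0000). A1 meets WP tangentially, so LP is at right angles to WP, so L = P + (0, 8.1) = (36.800, 8.1000). On A1, P sits at bearing -90° from L; a 137° counterclockwise sweep puts D at bearing 47°, so D = L + 8.1·(cos 47°, sin 47°) = (42.324, 14.024). A1 meets DS tangentially, so LD is at right angles to DS, so DS runs along (−sin 47°, cos 47°); with |DS| = 37.3, S = (15.045, 39.463). Then |WS| = |S − W| = 42.233.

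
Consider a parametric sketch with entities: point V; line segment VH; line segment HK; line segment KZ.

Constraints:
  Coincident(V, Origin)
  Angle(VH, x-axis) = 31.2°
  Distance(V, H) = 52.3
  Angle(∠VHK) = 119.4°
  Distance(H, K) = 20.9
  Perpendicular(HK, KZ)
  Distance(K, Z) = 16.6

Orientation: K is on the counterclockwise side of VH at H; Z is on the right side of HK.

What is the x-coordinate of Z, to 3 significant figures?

60.7

V is at the origin; VH runs at 31.2° with length 52.3, so H = 52.3·(cos 31.2°, sin 31.2°) = (44.7, 27.1). ∠VHK = 119.4°, so HK runs at 31.2° + (180° − 119.4°) = 91.8° from the x-axis; with |HK| = 20.9, K = H + 20.9·(cos 91.8°, sin 91.8°) = (44.1, 48.0). HK is perpendicular to KZ; with |KZ| = 16.6 on the right of HK, Z = K + 16.6·(1.00, 0.0314) = (60.7, 48.5). So Z.x = 60.7.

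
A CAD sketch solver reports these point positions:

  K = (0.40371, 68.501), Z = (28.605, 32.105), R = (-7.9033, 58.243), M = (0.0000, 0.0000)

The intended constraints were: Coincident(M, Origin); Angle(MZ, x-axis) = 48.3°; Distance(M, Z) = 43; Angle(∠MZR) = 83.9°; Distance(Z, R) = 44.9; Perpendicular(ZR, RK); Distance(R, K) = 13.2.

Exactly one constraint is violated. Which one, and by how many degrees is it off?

Perpendicular(ZR, RK) — off by 3.40°.

M = (0.00, 0.00) ✓; MZ at 48.30° ✓; |MZ| = 43.00 ✓; ∠MZR = 83.90° ✓; |ZR| = 44.90 ✓; ∠(ZR, RK) = 93.40° ✗; |RK| = 13.20 ✓.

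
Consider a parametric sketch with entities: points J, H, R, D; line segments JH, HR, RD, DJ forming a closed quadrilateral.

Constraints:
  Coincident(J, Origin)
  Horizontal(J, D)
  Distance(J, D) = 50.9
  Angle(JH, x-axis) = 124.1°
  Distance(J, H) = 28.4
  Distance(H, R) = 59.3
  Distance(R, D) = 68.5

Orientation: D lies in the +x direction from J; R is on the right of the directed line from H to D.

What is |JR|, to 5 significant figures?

36.094

Checks: |HR| = 59.30 ✓; |RD| = 68.50 ✓.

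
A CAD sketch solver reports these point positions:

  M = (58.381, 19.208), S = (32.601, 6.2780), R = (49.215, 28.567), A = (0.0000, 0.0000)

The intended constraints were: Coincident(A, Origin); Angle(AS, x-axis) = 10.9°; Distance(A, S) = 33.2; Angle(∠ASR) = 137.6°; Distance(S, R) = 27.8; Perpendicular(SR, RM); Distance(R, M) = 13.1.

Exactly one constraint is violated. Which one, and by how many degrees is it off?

Perpendicular(SR, RM) — off by 8.90°.

A = (0.00, 0.00) ✓; AS at 10.90° ✓; |AS| = 33.20 ✓; ∠ASR = 137.6° ✓; |SR| = 27.80 ✓; ∠(SR, RM) = 98.90° ✗; |RM| = 13.10 ✓.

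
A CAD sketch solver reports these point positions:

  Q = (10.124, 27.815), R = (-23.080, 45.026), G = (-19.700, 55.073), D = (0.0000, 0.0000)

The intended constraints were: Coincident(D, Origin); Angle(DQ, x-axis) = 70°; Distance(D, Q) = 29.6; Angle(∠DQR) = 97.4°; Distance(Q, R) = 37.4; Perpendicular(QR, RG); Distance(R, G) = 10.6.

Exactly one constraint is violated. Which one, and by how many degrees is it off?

Perpendicular(QR, RG) — off by 8.81°.

D = (0.00, 0.00) ✓; DQ at 70.00° ✓; |DQ| = 29.60 ✓; ∠DQR = 97.40° ✓; |QR| = 37.40 ✓; ∠(QR, RG) = 81.19° ✗; |RG| = 10.60 ✓.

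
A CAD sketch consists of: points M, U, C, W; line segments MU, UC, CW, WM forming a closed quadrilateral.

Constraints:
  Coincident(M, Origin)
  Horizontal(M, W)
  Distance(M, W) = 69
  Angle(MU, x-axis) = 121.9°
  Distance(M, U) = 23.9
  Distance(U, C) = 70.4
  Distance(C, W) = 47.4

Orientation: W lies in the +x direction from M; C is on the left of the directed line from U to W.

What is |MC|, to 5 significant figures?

69.661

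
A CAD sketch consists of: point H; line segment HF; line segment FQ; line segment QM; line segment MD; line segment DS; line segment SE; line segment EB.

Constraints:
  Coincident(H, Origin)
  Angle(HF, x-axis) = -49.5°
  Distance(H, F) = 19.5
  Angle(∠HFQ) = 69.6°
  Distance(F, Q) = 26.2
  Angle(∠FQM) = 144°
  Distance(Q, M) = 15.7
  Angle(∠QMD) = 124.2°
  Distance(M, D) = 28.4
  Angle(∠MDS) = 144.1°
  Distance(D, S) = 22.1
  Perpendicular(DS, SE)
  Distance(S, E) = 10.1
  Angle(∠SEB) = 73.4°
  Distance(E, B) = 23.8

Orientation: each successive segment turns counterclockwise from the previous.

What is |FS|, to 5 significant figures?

60.300

H is at the origin; HF runs at -49.5° with length 19.5, so F = (12.664, -14.828). ∠HFQ = 69.6° gives FQ at 60.900° from the x-axis; with |FQ| = 26.2, Q = (25.406, 8.0649). ∠FQM = 144.0° gives QM at 96.900° from the x-axis; with |QM| = 15.7, M = (23.520, 23.651). ∠QMD = 124.2° gives MD at 152.70° from the x-axis; with |MD| = 28.4, D = (-1.7167, 36.677). ∠MDS = 144.1° gives DS at -171.40° from the x-axis; with |DS| = 22.1, S = (-23.568, 33.372). Then |FS| = |S − F| = 60.300.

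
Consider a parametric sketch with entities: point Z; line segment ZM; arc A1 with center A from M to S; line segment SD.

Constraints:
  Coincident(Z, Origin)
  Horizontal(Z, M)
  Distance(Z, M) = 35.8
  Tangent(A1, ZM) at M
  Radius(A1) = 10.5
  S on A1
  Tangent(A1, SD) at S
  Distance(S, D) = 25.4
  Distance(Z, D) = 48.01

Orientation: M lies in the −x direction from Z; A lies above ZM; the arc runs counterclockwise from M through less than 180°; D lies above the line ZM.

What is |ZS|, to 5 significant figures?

28.342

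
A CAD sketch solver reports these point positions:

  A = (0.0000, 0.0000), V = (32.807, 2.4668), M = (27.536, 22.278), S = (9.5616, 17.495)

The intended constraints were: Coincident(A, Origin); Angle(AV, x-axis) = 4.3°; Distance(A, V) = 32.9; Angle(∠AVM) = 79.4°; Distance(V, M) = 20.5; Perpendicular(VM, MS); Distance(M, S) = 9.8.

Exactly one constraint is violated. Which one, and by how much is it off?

Distance(M, S) = 9.8 — off by 8.80.

A = (0.00, 0.00) ✓; AV at 4.300° ✓; |AV| = 32.90 ✓; ∠AVM = 79.40° ✓; |VM| = 20.50 ✓; ∠(VM, MS) = 90.00° ✓; |MS| = 18.60 ✗.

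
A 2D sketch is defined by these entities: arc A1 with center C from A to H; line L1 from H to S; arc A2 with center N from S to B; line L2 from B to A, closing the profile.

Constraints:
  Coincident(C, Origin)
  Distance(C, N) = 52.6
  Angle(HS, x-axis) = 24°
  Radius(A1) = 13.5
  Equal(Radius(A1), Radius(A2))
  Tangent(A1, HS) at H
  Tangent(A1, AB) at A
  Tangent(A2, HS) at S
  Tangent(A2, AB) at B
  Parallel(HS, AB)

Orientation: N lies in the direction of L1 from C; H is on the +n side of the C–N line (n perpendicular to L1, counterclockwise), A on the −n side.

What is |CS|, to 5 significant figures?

54.305

The slot axis is L1's direction at 24.0°, so u = (cos 24.0°, sin 24.0°) = (0.91355, 0.40674) and n = (−sin 24.0°, cos 24.0°) = (-0.40674, 0.91355). C is at the origin and N lies 52.6 along u from C, so N = 52.6·u = (48.052, 21.394). Tangency of A1 to both parallel lines with radius 13.5 puts H and A at C ± 13.5·n: H = (-5.4909, 12.333), A = (5.4909, -12.333). Equal radii place S and B the same way about N: S = N + 13.5·n = (42.562, 33.727), B = N − 13.5·n = (53.543, 9.0615). Then |CS| = |S − C| = 54.305.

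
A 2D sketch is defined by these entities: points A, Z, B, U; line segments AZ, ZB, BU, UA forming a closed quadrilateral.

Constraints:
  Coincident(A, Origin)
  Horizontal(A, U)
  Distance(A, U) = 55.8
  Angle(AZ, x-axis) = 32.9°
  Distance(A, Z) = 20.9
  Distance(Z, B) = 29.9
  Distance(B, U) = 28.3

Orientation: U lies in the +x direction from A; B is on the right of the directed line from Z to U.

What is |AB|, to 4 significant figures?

35.11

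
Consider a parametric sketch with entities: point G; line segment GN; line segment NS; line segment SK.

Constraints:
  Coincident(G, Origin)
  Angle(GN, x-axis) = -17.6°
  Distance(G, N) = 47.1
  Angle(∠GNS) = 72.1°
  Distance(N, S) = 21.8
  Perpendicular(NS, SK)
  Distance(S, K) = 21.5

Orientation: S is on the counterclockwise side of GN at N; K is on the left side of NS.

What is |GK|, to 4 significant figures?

24.44

G is at the origin; GN runs at -17.6° with length 47.1, so N = 47.1·(cos -17.6°, sin -17.6°) = (44.90, -14.24). ∠GNS = 72.1°, so NS runs at -17.6° + (180° − 72.1°) = 90.30° from the x-axis; with |NS| = 21.8, S = N + 21.8·(cos 90.30°, sin 90.30°) = (44.78, 7.558). NS is perpendicular to SK; with |SK| = 21.5 on the left of NS, K = S + 21.5·(-1.000, -0.005236) = (23.28, 7.446). Then |GK| = |K − G| = 24.44.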